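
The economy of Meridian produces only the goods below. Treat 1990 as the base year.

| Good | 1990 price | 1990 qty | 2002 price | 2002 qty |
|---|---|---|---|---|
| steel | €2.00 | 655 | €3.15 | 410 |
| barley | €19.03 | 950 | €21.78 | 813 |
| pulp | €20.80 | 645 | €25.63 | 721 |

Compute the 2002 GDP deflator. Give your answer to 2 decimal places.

Nominal GDP 2002 = 3.15·410 + 21.78·813 + 25.63·721 = 37477.87.
Real GDP 2002 (at 1990 prices) = 2.00·410 + 19.03·813 + 20.80·721 = 31288.19.
Deflator = Nominal/Real × 100 = 37477.87/31288.19 × 100 = 119.783.

119.78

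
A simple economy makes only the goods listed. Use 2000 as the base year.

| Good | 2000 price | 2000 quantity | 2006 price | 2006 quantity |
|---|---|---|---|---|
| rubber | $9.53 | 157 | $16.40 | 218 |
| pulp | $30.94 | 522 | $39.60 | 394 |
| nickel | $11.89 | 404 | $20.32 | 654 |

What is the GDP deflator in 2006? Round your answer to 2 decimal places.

147.28

Nominal GDP 2006 = 16.40·218 + 39.60·394 + 20.32·654 = 32466.88.
Real GDP 2006 (at 2000 prices) = 9.53·218 + 30.94·394 + 11.89·654 = 22043.96.
Deflator = Nominal/Real × 100 = 32466.88/22043.96 × 100 = 147.282.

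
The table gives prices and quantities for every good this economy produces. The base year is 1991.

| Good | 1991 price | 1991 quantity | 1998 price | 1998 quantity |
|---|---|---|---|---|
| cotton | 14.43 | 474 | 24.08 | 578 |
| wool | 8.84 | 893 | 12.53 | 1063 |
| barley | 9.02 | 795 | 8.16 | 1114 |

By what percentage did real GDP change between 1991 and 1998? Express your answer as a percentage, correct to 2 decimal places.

26.85%

Real GDP 1991 = Nominal GDP 1991 = 14.43·474 + 8.84·893 + 9.02·795 = 21904.84.
Real GDP 1998 (at 1991 prices) = 14.43·578 + 8.84·1063 + 9.02·1114 = 27785.74.
Real growth = 27785.74/21904.84 − 1 = 0.2685.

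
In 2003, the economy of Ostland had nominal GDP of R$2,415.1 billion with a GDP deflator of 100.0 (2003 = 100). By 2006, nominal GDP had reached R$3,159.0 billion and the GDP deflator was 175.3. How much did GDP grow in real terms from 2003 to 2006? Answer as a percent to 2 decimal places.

Real GDP 2003 = 2415.1 / 1.000 = 2415.10.
Real GDP 2006 = 3159.0 / 1.753 = 1802.05.
Real growth = 1802.05 / 2415.10 − 1 = -0.2538.

-25.38%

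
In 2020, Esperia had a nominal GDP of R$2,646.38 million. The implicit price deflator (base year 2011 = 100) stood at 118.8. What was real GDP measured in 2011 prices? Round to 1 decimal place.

R$2,227.6 million

Real GDP = Nominal / (implicit price deflator/100) = 2646.38 / 1.188 = 2227.59.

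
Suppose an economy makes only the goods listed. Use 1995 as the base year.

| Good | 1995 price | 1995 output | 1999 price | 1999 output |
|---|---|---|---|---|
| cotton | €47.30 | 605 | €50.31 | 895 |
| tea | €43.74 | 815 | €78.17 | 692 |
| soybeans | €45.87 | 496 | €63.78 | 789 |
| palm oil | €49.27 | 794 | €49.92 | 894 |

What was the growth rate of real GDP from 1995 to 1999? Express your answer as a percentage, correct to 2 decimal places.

Real GDP 1995 = Nominal GDP 1995 = 47.30·605 + 43.74·815 + 45.87·496 + 49.27·794 = 126136.50.
Real GDP 1999 (at 1995 prices) = 47.30·895 + 43.74·692 + 45.87·789 + 49.27·894 = 152840.39.
Real growth = 152840.39/126136.50 − 1 = 0.2117.

21.17%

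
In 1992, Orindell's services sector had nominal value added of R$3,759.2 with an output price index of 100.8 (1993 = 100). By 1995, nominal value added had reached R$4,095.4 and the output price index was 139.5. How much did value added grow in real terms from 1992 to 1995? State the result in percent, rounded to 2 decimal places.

Real value added 1992 = 3759.2 / 1.008 = 3729.37.
Real value added 1995 = 4095.4 / 1.395 = 2935.77.
Real growth = 2935.77 / 3729.37 − 1 = -0.2128.

-21.28%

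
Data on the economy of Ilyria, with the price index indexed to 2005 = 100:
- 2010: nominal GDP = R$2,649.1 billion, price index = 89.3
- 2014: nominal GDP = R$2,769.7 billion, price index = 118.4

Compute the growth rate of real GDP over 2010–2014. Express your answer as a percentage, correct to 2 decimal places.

-21.14%

Deflate each year: 2010 → 2649.1/0.893 = 2966.52; 2014 → 2769.7/1.184 = 2339.27.
So real GDP changed by 2339.27/2966.52 − 1 = -0.2114, i.e. -21.14%.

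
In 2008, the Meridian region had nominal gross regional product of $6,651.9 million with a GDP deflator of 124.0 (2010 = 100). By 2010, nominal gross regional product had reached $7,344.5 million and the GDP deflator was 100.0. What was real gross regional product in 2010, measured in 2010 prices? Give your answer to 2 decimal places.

Real gross regional product = Nominal / (GDP deflator/100) = 7344.5 / 1.000 = 7344.50.

$7,344.50 million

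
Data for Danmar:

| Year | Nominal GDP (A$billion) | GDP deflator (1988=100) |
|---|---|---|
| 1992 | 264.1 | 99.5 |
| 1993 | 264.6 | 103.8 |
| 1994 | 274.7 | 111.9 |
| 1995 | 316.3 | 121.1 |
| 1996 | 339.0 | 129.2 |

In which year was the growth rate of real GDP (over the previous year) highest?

1995

1993: real = 264.6/1.038 = 254.91; growth vs 1992 (265.43) = -3.96%.
1994: real = 274.7/1.119 = 245.49; growth vs 1993 (254.91) = -3.70%.
1995: real = 316.3/1.211 = 261.19; growth vs 1994 (245.49) = 6.40%.
1996: real = 339.0/1.292 = 262.38; growth vs 1995 (261.19) = 0.46%.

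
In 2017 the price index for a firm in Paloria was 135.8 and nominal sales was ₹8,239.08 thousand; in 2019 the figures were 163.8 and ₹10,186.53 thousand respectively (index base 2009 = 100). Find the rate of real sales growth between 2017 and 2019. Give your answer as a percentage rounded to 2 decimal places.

Deflate each year: 2017 → 8239.08/1.358 = 6067.07; 2019 → 10186.53/1.638 = 6218.88.
So real sales changed by 6218.88/6067.07 − 1 = 0.0250, i.e. 2.50%.

2.50%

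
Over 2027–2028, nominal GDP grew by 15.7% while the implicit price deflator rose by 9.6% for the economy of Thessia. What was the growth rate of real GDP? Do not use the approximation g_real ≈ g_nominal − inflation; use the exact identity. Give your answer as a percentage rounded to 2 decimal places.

(1 + g_nom) = (1 + g_real)(1 + π), so g_real = 1.1570 / 1.0960 − 1 = 0.05566.

5.57%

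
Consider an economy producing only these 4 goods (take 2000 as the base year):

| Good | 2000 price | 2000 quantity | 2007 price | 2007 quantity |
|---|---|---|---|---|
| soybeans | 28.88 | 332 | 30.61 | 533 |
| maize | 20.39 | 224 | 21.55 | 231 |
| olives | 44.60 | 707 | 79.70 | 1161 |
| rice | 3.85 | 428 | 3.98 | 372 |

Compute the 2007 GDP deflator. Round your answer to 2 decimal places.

157.27

Nominal GDP 2007 = 30.61·533 + 21.55·231 + 79.70·1161 + 3.98·372 = 115305.44.
Real GDP 2007 (at 2000 prices) = 28.88·533 + 20.39·231 + 44.60·1161 + 3.85·372 = 73315.93.
Deflator = Nominal/Real × 100 = 115305.44/73315.93 × 100 = 157.272.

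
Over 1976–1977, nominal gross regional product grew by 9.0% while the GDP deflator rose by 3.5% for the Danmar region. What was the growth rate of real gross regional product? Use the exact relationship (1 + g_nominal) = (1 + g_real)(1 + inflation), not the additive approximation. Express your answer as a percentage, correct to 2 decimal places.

(1 + g_nom) = (1 + g_real)(1 + π), so g_real = 1.0900 / 1.0350 − 1 = 0.05314.

5.31%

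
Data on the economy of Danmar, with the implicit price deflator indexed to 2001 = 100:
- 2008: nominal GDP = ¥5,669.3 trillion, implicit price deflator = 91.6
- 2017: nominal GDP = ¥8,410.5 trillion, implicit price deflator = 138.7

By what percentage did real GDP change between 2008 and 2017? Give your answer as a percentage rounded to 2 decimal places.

-2.03%

Deflate each year: 2008 → 5669.3/0.916 = 6189.19; 2017 → 8410.5/1.387 = 6063.81.
So real GDP changed by 6063.81/6189.19 − 1 = -0.0203, i.e. -2.03%.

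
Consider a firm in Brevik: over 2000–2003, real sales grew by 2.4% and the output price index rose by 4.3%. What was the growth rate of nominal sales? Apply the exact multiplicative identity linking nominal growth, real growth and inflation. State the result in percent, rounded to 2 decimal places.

6.80%

(1 + g_nom) = (1 + g_real)(1 + π) = 1.0240 × 1.0430 = 1.06803.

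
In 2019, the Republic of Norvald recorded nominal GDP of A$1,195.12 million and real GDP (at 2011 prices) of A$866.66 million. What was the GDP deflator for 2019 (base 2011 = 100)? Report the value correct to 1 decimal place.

137.9

GDP deflator = (Nominal / Real) × 100 = 1195.12 / 866.66 × 100 = 137.90.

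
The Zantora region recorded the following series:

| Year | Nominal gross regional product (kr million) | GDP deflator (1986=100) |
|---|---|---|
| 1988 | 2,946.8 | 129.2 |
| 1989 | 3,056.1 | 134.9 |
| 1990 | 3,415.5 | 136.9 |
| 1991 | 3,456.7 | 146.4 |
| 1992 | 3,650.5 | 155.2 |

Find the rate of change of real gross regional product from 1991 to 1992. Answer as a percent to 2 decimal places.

-0.38%

Real gross regional product 1991 = 3456.7/1.464 = 2361.13.
Real gross regional product 1992 = 3650.5/1.552 = 2352.13.
Change = 2352.13/2361.13 − 1 = -0.0038.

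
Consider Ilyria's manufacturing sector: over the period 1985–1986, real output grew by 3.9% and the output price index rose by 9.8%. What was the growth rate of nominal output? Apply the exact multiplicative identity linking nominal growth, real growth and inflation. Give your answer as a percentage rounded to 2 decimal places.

(1 + g_nom) = (1 + g_real)(1 + π) = 1.0390 × 1.0980 = 1.14082.

14.08%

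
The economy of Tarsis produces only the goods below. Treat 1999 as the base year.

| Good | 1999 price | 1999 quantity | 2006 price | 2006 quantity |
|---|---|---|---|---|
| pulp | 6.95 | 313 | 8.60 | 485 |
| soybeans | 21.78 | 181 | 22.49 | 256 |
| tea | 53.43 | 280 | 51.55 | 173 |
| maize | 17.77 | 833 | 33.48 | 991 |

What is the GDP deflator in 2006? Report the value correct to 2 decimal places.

145.32

Nominal GDP 2006 = 8.60·485 + 22.49·256 + 51.55·173 + 33.48·991 = 52025.27.
Real GDP 2006 (at 1999 prices) = 6.95·485 + 21.78·256 + 53.43·173 + 17.77·991 = 35799.89.
Deflator = Nominal/Real × 100 = 52025.27/35799.89 × 100 = 145.322.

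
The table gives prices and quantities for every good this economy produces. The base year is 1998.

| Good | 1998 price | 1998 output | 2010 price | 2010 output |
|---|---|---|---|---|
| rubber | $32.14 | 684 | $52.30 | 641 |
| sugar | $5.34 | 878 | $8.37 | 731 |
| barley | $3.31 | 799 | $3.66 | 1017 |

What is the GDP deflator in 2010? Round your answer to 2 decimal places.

Nominal GDP 2010 = 52.30·641 + 8.37·731 + 3.66·1017 = 43364.99.
Real GDP 2010 (at 1998 prices) = 32.14·641 + 5.34·731 + 3.31·1017 = 27871.55.
Deflator = Nominal/Real × 100 = 43364.99/27871.55 × 100 = 155.589.

155.59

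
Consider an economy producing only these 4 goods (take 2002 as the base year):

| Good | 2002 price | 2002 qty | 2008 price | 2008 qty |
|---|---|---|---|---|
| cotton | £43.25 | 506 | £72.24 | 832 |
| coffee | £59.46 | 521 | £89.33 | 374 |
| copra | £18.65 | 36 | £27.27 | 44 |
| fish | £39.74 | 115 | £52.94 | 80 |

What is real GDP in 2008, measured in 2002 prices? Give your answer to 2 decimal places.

Real GDP 2008 = Σ (p_2002 × q_2008) = 43.25·832 + 59.46·374 + 18.65·44 + 39.74·80 = 62221.84.

£62221.84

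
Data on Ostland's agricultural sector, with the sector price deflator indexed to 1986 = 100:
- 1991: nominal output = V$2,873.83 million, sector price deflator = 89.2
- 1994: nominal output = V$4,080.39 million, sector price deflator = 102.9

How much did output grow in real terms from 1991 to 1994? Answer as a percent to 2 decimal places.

Real output 1991 = 2873.83 / 0.892 = 3221.78.
Real output 1994 = 4080.39 / 1.029 = 3965.39.
Real growth = 3965.39 / 3221.78 − 1 = 0.2308.

23.08%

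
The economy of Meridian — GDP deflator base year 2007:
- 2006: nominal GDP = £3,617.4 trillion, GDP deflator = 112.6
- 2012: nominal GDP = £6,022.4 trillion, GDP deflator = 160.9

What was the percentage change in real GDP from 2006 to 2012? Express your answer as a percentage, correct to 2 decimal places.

16.51%

Real GDP 2006 = 3617.4 / 1.126 = 3212.61.
Real GDP 2012 = 6022.4 / 1.609 = 3742.95.
Real growth = 3742.95 / 3212.61 − 1 = 0.1651.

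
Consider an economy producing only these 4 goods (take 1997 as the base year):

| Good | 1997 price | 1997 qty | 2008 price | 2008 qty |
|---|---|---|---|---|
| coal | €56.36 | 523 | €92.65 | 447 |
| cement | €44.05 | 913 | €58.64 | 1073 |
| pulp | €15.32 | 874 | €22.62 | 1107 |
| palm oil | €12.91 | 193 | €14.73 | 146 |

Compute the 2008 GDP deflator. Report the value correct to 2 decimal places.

Nominal GDP 2008 = 92.65·447 + 58.64·1073 + 22.62·1107 + 14.73·146 = 131526.19.
Real GDP 2008 (at 1997 prices) = 56.36·447 + 44.05·1073 + 15.32·1107 + 12.91·146 = 91302.67.
Deflator = Nominal/Real × 100 = 131526.19/91302.67 × 100 = 144.055.

144.06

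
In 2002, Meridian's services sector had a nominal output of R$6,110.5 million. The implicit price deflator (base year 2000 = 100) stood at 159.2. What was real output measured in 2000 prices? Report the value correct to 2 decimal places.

Real output = Nominal / (implicit price deflator/100) = 6110.5 / 1.592 = 3838.25.

R$3,838.25 million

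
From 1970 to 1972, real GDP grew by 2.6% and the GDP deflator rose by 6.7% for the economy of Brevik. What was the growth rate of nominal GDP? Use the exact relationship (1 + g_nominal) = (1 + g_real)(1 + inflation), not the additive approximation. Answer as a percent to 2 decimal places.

9.47%

(1 + g_nom) = (1 + g_real)(1 + π) = 1.0260 × 1.0670 = 1.09474.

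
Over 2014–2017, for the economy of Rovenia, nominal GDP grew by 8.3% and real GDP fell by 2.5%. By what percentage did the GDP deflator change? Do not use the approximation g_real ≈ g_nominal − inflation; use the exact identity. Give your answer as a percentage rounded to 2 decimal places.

(1 + g_nom) = (1 + g_real)(1 + π), so π = 1.0830 / 0.9750 − 1 = 0.11077.

11.08%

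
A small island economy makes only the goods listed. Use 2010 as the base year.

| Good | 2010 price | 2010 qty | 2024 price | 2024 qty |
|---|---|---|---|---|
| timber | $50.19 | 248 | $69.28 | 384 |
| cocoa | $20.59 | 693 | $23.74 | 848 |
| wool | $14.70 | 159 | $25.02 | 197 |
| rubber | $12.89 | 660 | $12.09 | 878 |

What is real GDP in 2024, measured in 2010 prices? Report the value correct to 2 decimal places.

Real GDP 2024 = Σ (p_2010 × q_2024) = 50.19·384 + 20.59·848 + 14.70·197 + 12.89·878 = 50946.60.

$50946.60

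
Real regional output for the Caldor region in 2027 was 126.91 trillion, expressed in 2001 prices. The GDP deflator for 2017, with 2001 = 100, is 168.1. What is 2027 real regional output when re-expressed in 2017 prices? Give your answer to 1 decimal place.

Real regional output in 2017 prices = Real regional output in 2001 prices × (P_2017/P_2001) = 126.91 × 1.681 = 213.34.

213.3 trillion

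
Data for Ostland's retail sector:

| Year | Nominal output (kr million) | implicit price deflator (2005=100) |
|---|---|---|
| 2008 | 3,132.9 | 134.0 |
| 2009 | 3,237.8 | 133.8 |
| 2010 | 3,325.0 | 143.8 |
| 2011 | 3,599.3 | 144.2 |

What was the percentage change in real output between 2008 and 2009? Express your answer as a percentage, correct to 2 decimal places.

Real output 2008 = 3132.9/1.340 = 2337.99.
Real output 2009 = 3237.8/1.338 = 2419.88.
Change = 2419.88/2337.99 − 1 = 0.0350.

3.50%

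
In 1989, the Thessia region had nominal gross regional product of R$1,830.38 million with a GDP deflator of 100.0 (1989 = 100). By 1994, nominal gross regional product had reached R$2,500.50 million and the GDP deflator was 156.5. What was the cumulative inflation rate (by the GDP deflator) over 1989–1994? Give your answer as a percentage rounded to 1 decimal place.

Price-level change = 156.5 / 100.0 − 1 = 0.5650.

56.5%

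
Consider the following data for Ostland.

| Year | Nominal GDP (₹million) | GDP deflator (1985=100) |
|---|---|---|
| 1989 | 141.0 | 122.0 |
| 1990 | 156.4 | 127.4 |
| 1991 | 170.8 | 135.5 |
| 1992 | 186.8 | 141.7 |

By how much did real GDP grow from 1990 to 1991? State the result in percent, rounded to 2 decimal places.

2.68%

Real GDP 1990 = 156.4/1.274 = 122.76.
Real GDP 1991 = 170.8/1.355 = 126.05.
Change = 126.05/122.76 − 1 = 0.0268.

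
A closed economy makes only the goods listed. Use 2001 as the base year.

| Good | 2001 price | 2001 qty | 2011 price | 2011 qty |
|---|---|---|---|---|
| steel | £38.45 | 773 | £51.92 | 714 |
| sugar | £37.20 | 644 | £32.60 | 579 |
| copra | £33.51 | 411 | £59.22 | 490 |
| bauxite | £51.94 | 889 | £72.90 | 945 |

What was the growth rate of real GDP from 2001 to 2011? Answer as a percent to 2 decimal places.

0.77%

Real GDP 2001 = Nominal GDP 2001 = 38.45·773 + 37.20·644 + 33.51·411 + 51.94·889 = 113625.92.
Real GDP 2011 (at 2001 prices) = 38.45·714 + 37.20·579 + 33.51·490 + 51.94·945 = 114495.30.
Real growth = 114495.30/113625.92 − 1 = 0.0077.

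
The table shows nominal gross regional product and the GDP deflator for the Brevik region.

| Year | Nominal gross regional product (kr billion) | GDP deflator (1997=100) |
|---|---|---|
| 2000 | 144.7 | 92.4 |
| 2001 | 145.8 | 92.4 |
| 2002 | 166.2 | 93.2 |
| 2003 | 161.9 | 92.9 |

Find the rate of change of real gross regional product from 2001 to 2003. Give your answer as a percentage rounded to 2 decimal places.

Real gross regional product 2001 = 145.8/0.924 = 157.79.
Real gross regional product 2003 = 161.9/0.929 = 174.27.
Change = 174.27/157.79 − 1 = 0.1044.

10.44%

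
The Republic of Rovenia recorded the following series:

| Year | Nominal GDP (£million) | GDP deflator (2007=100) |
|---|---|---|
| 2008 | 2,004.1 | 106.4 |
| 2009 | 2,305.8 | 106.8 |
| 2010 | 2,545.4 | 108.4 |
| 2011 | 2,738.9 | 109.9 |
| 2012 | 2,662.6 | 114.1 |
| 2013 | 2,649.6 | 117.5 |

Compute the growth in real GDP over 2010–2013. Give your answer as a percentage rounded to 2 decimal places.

Real GDP 2010 = 2545.4/1.084 = 2348.15.
Real GDP 2013 = 2649.6/1.175 = 2254.98.
Change = 2254.98/2348.15 − 1 = -0.0397.

-3.97%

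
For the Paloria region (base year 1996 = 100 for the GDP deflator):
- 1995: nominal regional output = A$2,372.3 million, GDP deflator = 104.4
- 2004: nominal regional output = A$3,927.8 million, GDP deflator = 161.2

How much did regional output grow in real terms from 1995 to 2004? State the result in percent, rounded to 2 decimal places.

Real regional output 1995 = 2372.3 / 1.044 = 2272.32.
Real regional output 2004 = 3927.8 / 1.612 = 2436.60.
Real growth = 2436.60 / 2272.32 − 1 = 0.0723.

7.23%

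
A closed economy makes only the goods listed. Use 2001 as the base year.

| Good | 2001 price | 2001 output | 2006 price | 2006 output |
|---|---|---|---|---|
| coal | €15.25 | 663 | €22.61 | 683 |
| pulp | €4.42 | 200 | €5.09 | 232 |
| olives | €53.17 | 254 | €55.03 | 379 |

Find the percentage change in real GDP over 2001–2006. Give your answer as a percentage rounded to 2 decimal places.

Real GDP 2001 = Nominal GDP 2001 = 15.25·663 + 4.42·200 + 53.17·254 = 24499.93.
Real GDP 2006 (at 2001 prices) = 15.25·683 + 4.42·232 + 53.17·379 = 31592.62.
Real growth = 31592.62/24499.93 − 1 = 0.2895.

28.95%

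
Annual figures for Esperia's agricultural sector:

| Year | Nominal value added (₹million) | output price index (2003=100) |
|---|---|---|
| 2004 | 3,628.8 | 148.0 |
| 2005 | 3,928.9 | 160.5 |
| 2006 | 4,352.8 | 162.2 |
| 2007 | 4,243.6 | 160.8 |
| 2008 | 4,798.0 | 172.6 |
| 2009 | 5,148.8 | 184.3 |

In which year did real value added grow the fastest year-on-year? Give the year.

2005: real = 3928.9/1.605 = 2447.91; growth vs 2004 (2451.89) = -0.16%.
2006: real = 4352.8/1.622 = 2683.60; growth vs 2005 (2447.91) = 9.63%.
2007: real = 4243.6/1.608 = 2639.05; growth vs 2006 (2683.60) = -1.66%.
2008: real = 4798.0/1.726 = 2779.84; growth vs 2007 (2639.05) = 5.33%.
2009: real = 5148.8/1.843 = 2793.71; growth vs 2008 (2779.84) = 0.50%.

2006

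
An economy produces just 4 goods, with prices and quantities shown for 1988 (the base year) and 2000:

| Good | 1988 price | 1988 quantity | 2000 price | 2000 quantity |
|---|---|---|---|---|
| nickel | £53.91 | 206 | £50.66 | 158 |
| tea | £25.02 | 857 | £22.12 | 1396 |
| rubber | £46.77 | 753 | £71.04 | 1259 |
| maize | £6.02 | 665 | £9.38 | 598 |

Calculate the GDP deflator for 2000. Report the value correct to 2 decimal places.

126.44

Nominal GDP 2000 = 50.66·158 + 22.12·1396 + 71.04·1259 + 9.38·598 = 133932.40.
Real GDP 2000 (at 1988 prices) = 53.91·158 + 25.02·1396 + 46.77·1259 + 6.02·598 = 105929.09.
Deflator = Nominal/Real × 100 = 133932.40/105929.09 × 100 = 126.436.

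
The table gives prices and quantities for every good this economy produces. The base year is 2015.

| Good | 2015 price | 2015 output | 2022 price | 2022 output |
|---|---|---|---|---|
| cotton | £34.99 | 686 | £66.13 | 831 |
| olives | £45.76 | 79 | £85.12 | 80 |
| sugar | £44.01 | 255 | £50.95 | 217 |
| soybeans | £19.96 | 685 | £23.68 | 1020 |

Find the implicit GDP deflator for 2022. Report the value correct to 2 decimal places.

Nominal GDP 2022 = 66.13·831 + 85.12·80 + 50.95·217 + 23.68·1020 = 96973.38.
Real GDP 2022 (at 2015 prices) = 34.99·831 + 45.76·80 + 44.01·217 + 19.96·1020 = 62646.86.
Deflator = Nominal/Real × 100 = 96973.38/62646.86 × 100 = 154.794.

154.79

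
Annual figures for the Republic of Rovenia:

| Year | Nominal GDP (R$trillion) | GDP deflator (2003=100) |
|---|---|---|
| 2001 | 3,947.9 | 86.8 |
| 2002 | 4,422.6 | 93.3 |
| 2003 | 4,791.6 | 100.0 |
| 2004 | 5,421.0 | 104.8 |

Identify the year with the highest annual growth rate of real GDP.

2002: real = 4422.6/0.933 = 4740.19; growth vs 2001 (4548.27) = 4.22%.
2003: real = 4791.6/1.000 = 4791.60; growth vs 2002 (4740.19) = 1.08%.
2004: real = 5421.0/1.048 = 5172.71; growth vs 2003 (4791.60) = 7.95%.

2004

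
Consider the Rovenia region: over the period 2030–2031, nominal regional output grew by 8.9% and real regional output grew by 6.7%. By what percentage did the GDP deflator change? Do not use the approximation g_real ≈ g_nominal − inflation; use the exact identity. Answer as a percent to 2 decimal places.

(1 + g_nom) = (1 + g_real)(1 + π), so π = 1.0890 / 1.0670 − 1 = 0.02062.

2.06%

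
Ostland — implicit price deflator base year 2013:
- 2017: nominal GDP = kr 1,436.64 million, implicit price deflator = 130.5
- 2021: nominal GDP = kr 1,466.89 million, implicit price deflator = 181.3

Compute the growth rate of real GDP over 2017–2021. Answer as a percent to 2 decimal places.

Real GDP 2017 = 1436.64 / 1.305 = 1100.87.
Real GDP 2021 = 1466.89 / 1.813 = 809.10.
Real growth = 809.10 / 1100.87 − 1 = -0.2650.

-26.50%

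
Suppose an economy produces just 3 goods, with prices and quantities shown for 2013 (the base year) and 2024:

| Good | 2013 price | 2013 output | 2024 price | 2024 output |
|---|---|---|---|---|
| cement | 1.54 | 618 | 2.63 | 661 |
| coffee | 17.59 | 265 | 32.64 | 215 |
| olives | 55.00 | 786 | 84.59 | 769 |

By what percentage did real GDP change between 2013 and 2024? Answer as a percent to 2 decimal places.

Real GDP 2013 = Nominal GDP 2013 = 1.54·618 + 17.59·265 + 55.00·786 = 48843.07.
Real GDP 2024 (at 2013 prices) = 1.54·661 + 17.59·215 + 55.00·769 = 47094.79.
Real growth = 47094.79/48843.07 − 1 = -0.0358.

-3.58%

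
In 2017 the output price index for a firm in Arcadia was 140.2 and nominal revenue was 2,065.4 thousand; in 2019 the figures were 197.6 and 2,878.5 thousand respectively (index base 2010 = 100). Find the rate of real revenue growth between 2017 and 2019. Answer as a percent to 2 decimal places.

Real revenue 2017 = 2065.4 / 1.402 = 1473.18.
Real revenue 2019 = 2878.5 / 1.976 = 1456.73.
Real growth = 1456.73 / 1473.18 − 1 = -0.0112.

-1.12%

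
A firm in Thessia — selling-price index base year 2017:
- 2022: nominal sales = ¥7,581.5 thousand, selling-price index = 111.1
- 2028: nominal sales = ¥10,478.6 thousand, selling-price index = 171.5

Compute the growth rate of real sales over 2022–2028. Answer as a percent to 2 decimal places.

-10.46%

Real sales 2022 = 7581.5 / 1.111 = 6824.03.
Real sales 2028 = 10478.6 / 1.715 = 6109.97.
Real growth = 6109.97 / 6824.03 − 1 = -0.1046.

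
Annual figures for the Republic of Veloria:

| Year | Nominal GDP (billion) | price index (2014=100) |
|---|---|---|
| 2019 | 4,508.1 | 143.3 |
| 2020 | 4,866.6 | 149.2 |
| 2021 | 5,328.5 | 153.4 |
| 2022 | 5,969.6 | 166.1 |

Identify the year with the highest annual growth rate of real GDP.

2021

2020: real = 4866.6/1.492 = 3261.80; growth vs 2019 (3145.92) = 3.68%.
2021: real = 5328.5/1.534 = 3473.60; growth vs 2020 (3261.80) = 6.49%.
2022: real = 5969.6/1.661 = 3593.98; growth vs 2021 (3473.60) = 3.47%.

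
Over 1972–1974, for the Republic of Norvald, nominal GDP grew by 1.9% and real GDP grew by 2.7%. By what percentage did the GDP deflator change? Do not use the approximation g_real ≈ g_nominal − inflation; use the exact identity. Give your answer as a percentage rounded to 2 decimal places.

(1 + g_nom) = (1 + g_real)(1 + π), so π = 1.0190 / 1.0270 − 1 = -0.00779.

-0.78%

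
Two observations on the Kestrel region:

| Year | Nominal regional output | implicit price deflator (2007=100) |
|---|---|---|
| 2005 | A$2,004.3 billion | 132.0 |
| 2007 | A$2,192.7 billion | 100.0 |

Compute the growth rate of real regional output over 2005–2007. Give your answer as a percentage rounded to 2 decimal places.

Real regional output 2005 = 2004.3 / 1.320 = 1518.41.
Real regional output 2007 = 2192.7 / 1.000 = 2192.70.
Real growth = 2192.70 / 1518.41 − 1 = 0.4441.

44.41%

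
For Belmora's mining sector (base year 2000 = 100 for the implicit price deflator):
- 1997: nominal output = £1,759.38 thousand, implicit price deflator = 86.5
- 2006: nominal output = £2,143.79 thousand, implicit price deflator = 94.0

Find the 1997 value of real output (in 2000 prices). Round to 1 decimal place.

£2,034.0 thousand

Real output = Nominal / (implicit price deflator/100) = 1759.38 / 0.865 = 2033.97.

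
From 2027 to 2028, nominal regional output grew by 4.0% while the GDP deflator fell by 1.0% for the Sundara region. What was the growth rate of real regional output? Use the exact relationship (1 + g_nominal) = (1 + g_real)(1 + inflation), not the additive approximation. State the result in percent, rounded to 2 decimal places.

5.05%

(1 + g_nom) = (1 + g_real)(1 + π), so g_real = 1.0400 / 0.9900 − 1 = 0.05051.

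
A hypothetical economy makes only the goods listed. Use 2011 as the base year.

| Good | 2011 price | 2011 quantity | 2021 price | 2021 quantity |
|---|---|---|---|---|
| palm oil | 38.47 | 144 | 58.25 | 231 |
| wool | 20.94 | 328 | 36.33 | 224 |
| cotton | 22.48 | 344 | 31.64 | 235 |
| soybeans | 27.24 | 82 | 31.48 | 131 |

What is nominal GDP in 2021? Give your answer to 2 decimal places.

33152.95

Nominal GDP 2021 = Σ (p_2021 × q_2021) = 58.25·231 + 36.33·224 + 31.64·235 + 31.48·131 = 33152.95.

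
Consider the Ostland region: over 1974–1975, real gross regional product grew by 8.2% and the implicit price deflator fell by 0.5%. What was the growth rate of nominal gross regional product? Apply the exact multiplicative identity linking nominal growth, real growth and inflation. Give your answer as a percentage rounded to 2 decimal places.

7.66%

(1 + g_nom) = (1 + g_real)(1 + π) = 1.0820 × 0.9950 = 1.07659.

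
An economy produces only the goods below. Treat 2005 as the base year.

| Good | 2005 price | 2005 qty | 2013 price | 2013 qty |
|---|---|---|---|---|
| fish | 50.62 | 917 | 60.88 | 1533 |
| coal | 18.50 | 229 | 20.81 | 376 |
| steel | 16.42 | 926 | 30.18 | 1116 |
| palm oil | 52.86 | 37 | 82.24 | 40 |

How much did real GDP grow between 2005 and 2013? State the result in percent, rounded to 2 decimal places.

Real GDP 2005 = Nominal GDP 2005 = 50.62·917 + 18.50·229 + 16.42·926 + 52.86·37 = 67815.78.
Real GDP 2013 (at 2005 prices) = 50.62·1533 + 18.50·376 + 16.42·1116 + 52.86·40 = 104995.58.
Real growth = 104995.58/67815.78 − 1 = 0.5482.

54.82%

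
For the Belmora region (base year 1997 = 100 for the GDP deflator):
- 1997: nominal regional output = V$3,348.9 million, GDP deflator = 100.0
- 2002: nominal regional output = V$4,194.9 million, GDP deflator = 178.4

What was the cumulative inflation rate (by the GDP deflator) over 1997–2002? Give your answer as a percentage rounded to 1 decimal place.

Price-level change = 178.4 / 100.0 − 1 = 0.7840.

78.4%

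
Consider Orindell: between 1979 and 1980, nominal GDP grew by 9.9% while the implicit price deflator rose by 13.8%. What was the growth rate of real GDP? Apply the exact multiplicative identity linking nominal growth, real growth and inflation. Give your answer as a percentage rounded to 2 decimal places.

-3.43%

(1 + g_nom) = (1 + g_real)(1 + π), so g_real = 1.0990 / 1.1380 − 1 = -0.03427.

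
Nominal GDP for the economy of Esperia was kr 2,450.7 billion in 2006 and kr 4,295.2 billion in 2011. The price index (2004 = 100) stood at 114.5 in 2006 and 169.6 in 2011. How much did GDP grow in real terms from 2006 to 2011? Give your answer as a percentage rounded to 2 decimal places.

18.32%

Deflate each year: 2006 → 2450.7/1.145 = 2140.35; 2011 → 4295.2/1.696 = 2532.55.
So real GDP changed by 2532.55/2140.35 − 1 = 0.1832, i.e. 18.32%.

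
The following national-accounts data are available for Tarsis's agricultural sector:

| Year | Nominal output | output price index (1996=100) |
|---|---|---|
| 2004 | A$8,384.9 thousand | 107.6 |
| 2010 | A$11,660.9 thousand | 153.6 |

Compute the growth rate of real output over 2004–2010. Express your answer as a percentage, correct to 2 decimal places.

Deflate each year: 2004 → 8384.9/1.076 = 7792.66; 2010 → 11660.9/1.536 = 7591.73.
So real output changed by 7591.73/7792.66 − 1 = -0.0258, i.e. -2.58%.

-2.58%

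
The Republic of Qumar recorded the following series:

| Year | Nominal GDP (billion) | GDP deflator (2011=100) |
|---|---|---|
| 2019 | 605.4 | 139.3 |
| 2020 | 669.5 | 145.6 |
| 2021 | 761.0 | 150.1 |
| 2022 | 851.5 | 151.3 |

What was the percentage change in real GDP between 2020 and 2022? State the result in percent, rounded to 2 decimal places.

22.39%

Real GDP 2020 = 669.5/1.456 = 459.82.
Real GDP 2022 = 851.5/1.513 = 562.79.
Change = 562.79/459.82 − 1 = 0.2239.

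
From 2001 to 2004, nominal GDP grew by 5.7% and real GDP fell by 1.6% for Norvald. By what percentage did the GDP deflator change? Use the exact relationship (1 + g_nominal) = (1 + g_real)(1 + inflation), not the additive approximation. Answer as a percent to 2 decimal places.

7.42%

(1 + g_nom) = (1 + g_real)(1 + π), so π = 1.0570 / 0.9840 − 1 = 0.07419.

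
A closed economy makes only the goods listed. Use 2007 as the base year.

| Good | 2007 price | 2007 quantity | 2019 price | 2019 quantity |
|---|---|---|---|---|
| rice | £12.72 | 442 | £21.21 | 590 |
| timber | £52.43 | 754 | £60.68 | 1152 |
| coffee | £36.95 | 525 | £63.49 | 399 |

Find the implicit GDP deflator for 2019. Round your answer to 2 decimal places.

Nominal GDP 2019 = 21.21·590 + 60.68·1152 + 63.49·399 = 107749.77.
Real GDP 2019 (at 2007 prices) = 12.72·590 + 52.43·1152 + 36.95·399 = 82647.21.
Deflator = Nominal/Real × 100 = 107749.77/82647.21 × 100 = 130.373.

130.37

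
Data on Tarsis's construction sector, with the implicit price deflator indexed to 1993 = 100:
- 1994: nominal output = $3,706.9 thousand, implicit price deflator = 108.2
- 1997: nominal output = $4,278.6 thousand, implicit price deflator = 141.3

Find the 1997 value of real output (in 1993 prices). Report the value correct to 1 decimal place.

$3,028.0 thousand

Real output = Nominal / (implicit price deflator/100) = 4278.6 / 1.413 = 3028.03.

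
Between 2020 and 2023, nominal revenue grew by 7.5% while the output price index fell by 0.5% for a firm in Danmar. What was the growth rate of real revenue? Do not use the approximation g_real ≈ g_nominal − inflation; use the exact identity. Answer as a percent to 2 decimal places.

(1 + g_nom) = (1 + g_real)(1 + π), so g_real = 1.0750 / 0.9950 − 1 = 0.08040.

8.04%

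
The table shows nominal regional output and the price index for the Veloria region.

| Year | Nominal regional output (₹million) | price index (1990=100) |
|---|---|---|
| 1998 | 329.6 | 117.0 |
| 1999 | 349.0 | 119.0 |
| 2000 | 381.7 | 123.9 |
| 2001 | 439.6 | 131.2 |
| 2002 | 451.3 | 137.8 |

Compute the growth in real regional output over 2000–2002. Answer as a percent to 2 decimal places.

6.31%

Real regional output 2000 = 381.7/1.239 = 308.07.
Real regional output 2002 = 451.3/1.378 = 327.50.
Change = 327.50/308.07 − 1 = 0.0631.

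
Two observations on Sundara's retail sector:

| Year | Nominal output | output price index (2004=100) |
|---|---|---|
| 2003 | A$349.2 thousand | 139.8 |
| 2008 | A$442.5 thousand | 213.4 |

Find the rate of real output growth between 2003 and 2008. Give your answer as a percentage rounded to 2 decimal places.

-16.99%

Deflate each year: 2003 → 349.2/1.398 = 249.79; 2008 → 442.5/2.134 = 207.36.
So real output changed by 207.36/249.79 − 1 = -0.1699, i.e. -16.99%.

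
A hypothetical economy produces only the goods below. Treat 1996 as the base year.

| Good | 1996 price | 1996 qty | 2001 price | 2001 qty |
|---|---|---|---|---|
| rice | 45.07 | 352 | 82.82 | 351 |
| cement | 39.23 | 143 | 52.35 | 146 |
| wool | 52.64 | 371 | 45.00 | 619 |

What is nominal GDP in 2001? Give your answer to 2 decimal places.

Nominal GDP 2001 = Σ (p_2001 × q_2001) = 82.82·351 + 52.35·146 + 45.00·619 = 64567.92.

64567.92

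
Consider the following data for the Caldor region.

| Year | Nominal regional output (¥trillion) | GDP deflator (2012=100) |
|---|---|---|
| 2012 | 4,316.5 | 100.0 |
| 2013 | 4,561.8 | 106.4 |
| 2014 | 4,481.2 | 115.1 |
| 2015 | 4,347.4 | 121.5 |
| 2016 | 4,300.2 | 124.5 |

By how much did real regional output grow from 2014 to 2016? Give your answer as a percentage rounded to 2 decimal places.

Real regional output 2014 = 4481.2/1.151 = 3893.31.
Real regional output 2016 = 4300.2/1.245 = 3453.98.
Change = 3453.98/3893.31 − 1 = -0.1128.

-11.28%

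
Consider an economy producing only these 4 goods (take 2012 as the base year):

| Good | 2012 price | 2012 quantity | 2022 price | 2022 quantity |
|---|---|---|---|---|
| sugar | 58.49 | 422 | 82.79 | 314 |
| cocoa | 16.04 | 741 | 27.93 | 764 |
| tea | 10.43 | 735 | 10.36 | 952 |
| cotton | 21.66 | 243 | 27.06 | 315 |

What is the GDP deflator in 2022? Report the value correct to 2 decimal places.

138.73

Nominal GDP 2022 = 82.79·314 + 27.93·764 + 10.36·952 + 27.06·315 = 65721.20.
Real GDP 2022 (at 2012 prices) = 58.49·314 + 16.04·764 + 10.43·952 + 21.66·315 = 47372.68.
Deflator = Nominal/Real × 100 = 65721.20/47372.68 × 100 = 138.732.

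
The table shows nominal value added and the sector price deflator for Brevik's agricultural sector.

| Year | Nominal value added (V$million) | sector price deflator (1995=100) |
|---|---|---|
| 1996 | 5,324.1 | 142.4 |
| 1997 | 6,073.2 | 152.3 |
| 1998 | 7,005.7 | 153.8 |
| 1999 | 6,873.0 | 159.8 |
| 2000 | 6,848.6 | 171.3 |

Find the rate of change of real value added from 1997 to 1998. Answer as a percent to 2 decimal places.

14.23%

Real value added 1997 = 6073.2/1.523 = 3987.66.
Real value added 1998 = 7005.7/1.538 = 4555.07.
Change = 4555.07/3987.66 − 1 = 0.1423.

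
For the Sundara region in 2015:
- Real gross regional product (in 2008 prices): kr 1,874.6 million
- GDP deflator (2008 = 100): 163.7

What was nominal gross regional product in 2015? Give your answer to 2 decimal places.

Nominal gross regional product = Real × (GDP deflator/100) = 1874.6 × 1.637 = 3068.72.

kr 3,068.72 million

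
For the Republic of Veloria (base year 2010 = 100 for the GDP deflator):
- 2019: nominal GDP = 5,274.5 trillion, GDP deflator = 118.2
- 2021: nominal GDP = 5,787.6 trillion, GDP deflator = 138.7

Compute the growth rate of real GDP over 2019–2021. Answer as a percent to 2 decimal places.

Real GDP 2019 = 5274.5 / 1.182 = 4462.35.
Real GDP 2021 = 5787.6 / 1.387 = 4172.75.
Real growth = 4172.75 / 4462.35 − 1 = -0.0649.

-6.49%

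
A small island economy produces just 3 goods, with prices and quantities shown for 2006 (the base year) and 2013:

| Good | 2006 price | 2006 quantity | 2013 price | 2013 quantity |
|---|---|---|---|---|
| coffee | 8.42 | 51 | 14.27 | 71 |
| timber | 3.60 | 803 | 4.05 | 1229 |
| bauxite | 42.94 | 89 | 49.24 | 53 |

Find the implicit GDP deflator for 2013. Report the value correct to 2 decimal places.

Nominal GDP 2013 = 14.27·71 + 4.05·1229 + 49.24·53 = 8600.34.
Real GDP 2013 (at 2006 prices) = 8.42·71 + 3.60·1229 + 42.94·53 = 7298.04.
Deflator = Nominal/Real × 100 = 8600.34/7298.04 × 100 = 117.845.

117.84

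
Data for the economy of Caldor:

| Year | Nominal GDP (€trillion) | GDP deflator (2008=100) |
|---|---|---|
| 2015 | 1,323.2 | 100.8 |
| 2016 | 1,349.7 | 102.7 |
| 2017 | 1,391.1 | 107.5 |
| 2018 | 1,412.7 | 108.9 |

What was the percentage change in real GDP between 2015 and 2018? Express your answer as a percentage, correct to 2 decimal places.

Real GDP 2015 = 1323.2/1.008 = 1312.70.
Real GDP 2018 = 1412.7/1.089 = 1297.25.
Change = 1297.25/1312.70 − 1 = -0.0118.

-1.18%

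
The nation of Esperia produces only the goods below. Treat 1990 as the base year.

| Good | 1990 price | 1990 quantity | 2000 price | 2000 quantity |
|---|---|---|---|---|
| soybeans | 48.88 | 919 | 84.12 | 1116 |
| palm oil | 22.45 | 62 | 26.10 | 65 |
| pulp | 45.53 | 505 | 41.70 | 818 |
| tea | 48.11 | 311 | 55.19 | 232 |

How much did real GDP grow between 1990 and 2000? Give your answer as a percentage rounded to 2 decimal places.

23.91%

Real GDP 1990 = Nominal GDP 1990 = 48.88·919 + 22.45·62 + 45.53·505 + 48.11·311 = 84267.48.
Real GDP 2000 (at 1990 prices) = 48.88·1116 + 22.45·65 + 45.53·818 + 48.11·232 = 104414.39.
Real growth = 104414.39/84267.48 − 1 = 0.2391.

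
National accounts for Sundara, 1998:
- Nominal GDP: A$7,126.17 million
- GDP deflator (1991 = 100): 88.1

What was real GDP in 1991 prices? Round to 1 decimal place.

A$8,088.7 million

Real GDP = Nominal / (GDP deflator/100) = 7126.17 / 0.881 = 8088.73.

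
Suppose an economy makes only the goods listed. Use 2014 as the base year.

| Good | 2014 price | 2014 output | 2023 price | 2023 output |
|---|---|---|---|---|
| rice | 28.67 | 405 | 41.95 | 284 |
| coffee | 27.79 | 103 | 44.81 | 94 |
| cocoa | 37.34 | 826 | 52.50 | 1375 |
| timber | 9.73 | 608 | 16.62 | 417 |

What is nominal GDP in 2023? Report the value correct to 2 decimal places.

95243.98

Nominal GDP 2023 = Σ (p_2023 × q_2023) = 41.95·284 + 44.81·94 + 52.50·1375 + 16.62·417 = 95243.98.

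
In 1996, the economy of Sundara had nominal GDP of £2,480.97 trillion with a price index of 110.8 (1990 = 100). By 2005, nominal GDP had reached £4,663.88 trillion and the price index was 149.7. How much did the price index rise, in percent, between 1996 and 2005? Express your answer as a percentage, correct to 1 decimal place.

35.1%

Price-level change = 149.7 / 110.8 − 1 = 0.3511.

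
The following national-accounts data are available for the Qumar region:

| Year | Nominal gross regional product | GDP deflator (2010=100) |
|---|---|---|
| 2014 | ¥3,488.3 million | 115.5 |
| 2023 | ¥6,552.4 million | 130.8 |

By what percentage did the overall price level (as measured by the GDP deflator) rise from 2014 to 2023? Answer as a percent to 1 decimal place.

13.2%

Price-level change = 130.8 / 115.5 − 1 = 0.1325.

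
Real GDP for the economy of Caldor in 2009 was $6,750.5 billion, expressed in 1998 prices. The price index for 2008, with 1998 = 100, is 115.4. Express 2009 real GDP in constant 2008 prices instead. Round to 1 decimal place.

Real GDP in 2008 prices = Real GDP in 1998 prices × (P_2008/P_1998) = 6750.5 × 1.154 = 7790.08.

$7,790.1 billion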